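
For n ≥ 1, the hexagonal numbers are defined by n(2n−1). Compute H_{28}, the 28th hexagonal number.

1540

The 28th hexagonal number is n(2n−1) with n = 28.
28·(2·28 − 1) = 28·55 = 1540.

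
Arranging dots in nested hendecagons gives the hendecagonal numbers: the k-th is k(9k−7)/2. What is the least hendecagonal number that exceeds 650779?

651891

Solve n(9n−7)/2 > 650779 for integer n.
The largest n with value ≤ 650779 is 380 (since 648470 ≤ 650779 < 651891), so the first above is n = 381, value 651891.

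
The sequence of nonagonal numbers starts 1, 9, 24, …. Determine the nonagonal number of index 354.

354·(7·354 − 5)/2 = 354·2473/2 = 437721.

437721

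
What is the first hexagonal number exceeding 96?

Solve n(2n−1) > 96 for integer n.
The largest n with value ≤ 96 is 7 (since 91 ≤ 96 < 120), so the first above is n = 8, value 120.

120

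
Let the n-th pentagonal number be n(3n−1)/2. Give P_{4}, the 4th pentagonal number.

The 4th pentagonal number is n(3n−1)/2 with n = 4.
4·(3·4 − 1)/2 = 4·11/2 = 22.

22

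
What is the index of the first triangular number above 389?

28

Solve n(n+1)/2 > 389 for integer n.
The largest n with value ≤ 389 is 27 (since 378 ≤ 389 < 406), so the first above is n = 28, value 406.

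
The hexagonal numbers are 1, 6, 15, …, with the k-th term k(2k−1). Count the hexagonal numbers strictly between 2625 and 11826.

41

The n-th hexagonal number is n(2n−1).
Smallest index with value > 2625: n = 37 (giving 2701).
Largest index with value < 11826: n = 77 (giving 11781).
Indices 37 through 77: 41 terms.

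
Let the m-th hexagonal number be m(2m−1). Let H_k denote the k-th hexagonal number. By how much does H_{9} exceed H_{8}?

Consecutive hexagonal numbers differ by 4n − 3: here 4·9 − 3 = 33.

33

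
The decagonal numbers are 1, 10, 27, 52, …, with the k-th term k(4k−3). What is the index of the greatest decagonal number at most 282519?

Solve n(4n−3) ≤ 282519 for integer n.
n = 266 gives 282226 ≤ 282519, while n = 267 gives 284355 > 282519; so the answer is index 266.

266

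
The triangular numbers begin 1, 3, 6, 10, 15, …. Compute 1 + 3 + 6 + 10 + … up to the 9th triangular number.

Σ i(i+1)/2 = (Σi² + Σi) / 2 over i = 1..9.
Σi = 45 and Σi² = 285.
(1·285 + 1·45) / 2 = 330/2 = 165.

165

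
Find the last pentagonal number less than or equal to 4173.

Solve n(3n−1)/2 ≤ 4173 for integer n.
n = 52 gives 4030 ≤ 4173, while n = 53 gives 4187 > 4173; so the answer is 4030.

4030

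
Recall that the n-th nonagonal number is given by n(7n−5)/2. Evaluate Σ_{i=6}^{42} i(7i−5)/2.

87135

Σ i(7i−5)/2 = (7Σi² − 5Σi) / 2 over i = 6..42.
Σi = 903 − 15 = 888 and Σi² = 25585 − 55 = 25530.
(7·25530 − 5·888) / 2 = 174270/2 = 87135.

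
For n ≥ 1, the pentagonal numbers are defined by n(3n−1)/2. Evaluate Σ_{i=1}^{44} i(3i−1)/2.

43560

Σ i(3i−1)/2 = (3Σi² − Σi) / 2 over i = 1..44.
Σi = 990 and Σi² = 29370.
(3·29370 − 1·990) / 2 = 87120/2 = 43560.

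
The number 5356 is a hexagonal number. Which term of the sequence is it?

Set n(2n−1) = 5356, giving 2n² − n − 5356 = 0.
The discriminant is 1 + 8·5356 = 42849, and √42849 = 207.
So n = (1 + 207) / 4 = 208/4 = 52.
Check: 52·(2·52 − 1) = 5356. ✓

52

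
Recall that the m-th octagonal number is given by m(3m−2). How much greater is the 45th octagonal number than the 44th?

265

Consecutive octagonal numbers differ by 6n − 5: here 6·45 − 5 = 265.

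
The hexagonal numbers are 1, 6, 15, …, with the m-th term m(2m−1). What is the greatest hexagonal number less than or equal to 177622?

Solve n(2n−1) ≤ 177622 for integer n.
n = 298 gives 177310 ≤ 177622, while n = 299 gives 178503 > 177622; so the answer is 177310.

177310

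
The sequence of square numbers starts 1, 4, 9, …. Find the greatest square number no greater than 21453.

Solve n² ≤ 21453 for integer n.
n = 146 gives 21316 ≤ 21453, while n = 147 gives 21609 > 21453; so the answer is 21316.

21316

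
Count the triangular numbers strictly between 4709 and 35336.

The n-th triangular number is n(n+1)/2.
Smallest index with value > 4709: n = 97 (giving 4753).
Largest index with value < 35336: n = 265 (giving 35245).
Indices 97 through 265: 169 terms.

169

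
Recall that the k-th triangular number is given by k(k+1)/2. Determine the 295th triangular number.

43660

The 295th triangular number is n(n+1)/2 with n = 295.
295·296/2 = 87320/2 = 43660.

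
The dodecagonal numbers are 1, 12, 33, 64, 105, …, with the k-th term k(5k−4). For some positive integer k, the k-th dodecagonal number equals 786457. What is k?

Set n(5n−4) = 786457, giving 5n² − 4n − 786457 = 0.
The discriminant is 16 + 20·786457 = 15729156, and √15729156 = 3966.
So n = (4 + 3966) / 10 = 3970/10 = 397.

397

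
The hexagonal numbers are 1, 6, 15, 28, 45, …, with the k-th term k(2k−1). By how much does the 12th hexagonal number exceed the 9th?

12·(2·12 − 1) = 276 and 9·(2·9 − 1) = 153.
Difference: 276 − 153 = 123.

123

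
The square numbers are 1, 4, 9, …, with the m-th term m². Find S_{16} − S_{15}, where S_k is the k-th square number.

31

n² − (n−1)² = 2n − 1, so 16² − 15² = 2·16 − 1 = 31.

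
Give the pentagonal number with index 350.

350·(3·350 − 1)/2 = 350·1049/2 = 183575.

183575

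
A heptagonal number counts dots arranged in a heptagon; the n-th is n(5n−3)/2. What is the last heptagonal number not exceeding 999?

Solve n(5n−3)/2 ≤ 999 for integer n.
n = 20 gives 970 ≤ 999, while n = 21 gives 1071 > 999; so the answer is 970.

970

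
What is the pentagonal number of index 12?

12·(3·12 − 1)/2 = 12·35/2 = 210.

210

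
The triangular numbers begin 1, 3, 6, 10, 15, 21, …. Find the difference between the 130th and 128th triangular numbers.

259

130·131/2 = 8515 and 128·129/2 = 8256.
Difference: 8515 − 8256 = 259.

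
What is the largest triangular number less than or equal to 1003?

990

Solve n(n+1)/2 ≤ 1003 for integer n.
n = 44 gives 990 ≤ 1003, while n = 45 gives 1035 > 1003; so the answer is 990.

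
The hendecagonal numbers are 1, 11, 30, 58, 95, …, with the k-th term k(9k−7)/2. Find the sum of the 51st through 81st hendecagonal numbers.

Σ i(9i−7)/2 = (9Σi² − 7Σi) / 2 over i = 51..81.
Σi = 3321 − 1275 = 2046 and Σi² = 180441 − 42925 = 137516.
(9·137516 − 7·2046) / 2 = 1223322/2 = 611661.

611661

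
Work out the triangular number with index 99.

4950

The 99th triangular number is n(n+1)/2 with n = 99.
99·100/2 = 9900/2 = 4950.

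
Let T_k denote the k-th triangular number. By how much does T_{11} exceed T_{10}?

Consecutive triangular numbers differ by n: T_{11} − T_{10} = 11.

11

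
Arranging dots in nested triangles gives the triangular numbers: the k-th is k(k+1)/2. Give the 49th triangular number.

The 49th triangular number is n(n+1)/2 with n = 49.
49·50/2 = 2450/2 = 1225.

1225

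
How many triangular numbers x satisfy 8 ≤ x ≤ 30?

The n-th triangular number is n(n+1)/2.
Smallest index with value ≥ 8: n = 4 (giving 10).
Largest index with value ≤ 30: n = 7 (giving 28).
Indices 4 through 7: 4 terms.

4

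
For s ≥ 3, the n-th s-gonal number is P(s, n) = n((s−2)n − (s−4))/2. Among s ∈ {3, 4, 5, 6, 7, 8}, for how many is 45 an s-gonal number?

s = 3: P(3, 9) = 45. ✓
s = 4: P(4, 6) = 36 and P(4, 7) = 49; 45 is not s-gonal.
s = 5: P(5, 5) = 35 and P(5, 6) = 51; 45 is not s-gonal.
s = 6: P(6, 5) = 45. ✓
s = 7: P(7, 4) = 34 and P(7, 5) = 55; 45 is not s-gonal.
s = 8: P(8, 4) = 40 and P(8, 5) = 65; 45 is not s-gonal.
Hits: s ∈ {3, 6} → 2.

2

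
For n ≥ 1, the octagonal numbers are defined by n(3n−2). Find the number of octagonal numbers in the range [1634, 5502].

The n-th octagonal number is n(3n−2).
Smallest index with value ≥ 1634: n = 24 (giving 1680).
Largest index with value ≤ 5502: n = 43 (giving 5461).
Indices 24 through 43: 20 terms.

20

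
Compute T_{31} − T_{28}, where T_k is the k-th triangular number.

31·32/2 = 496 and 28·29/2 = 406.
Difference: 496 − 406 = 90.

90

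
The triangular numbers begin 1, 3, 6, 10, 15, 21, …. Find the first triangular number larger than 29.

Solve n(n+1)/2 > 29 for integer n.
The largest n with value ≤ 29 is 7 (since 28 ≤ 29 < 36), so the first above is n = 8, value 36.

36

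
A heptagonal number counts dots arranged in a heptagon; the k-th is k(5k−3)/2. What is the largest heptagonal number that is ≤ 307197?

Solve n(5n−3)/2 ≤ 307197 for integer n.
n = 350 gives 305725 ≤ 307197, while n = 351 gives 307476 > 307197; so the answer is 305725.

305725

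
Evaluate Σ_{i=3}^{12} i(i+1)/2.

Σ i(i+1)/2 = (Σi² + Σi) / 2 over i = 3..12.
Σi = 78 − 3 = 75 and Σi² = 650 − 5 = 645.
(1·645 + 1·75) / 2 = 720/2 = 360.

360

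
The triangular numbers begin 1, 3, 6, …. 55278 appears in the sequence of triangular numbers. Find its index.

332

Set n(n+1)/2 = 55278, giving n² + n − 110556 = 0.
The discriminant is 1 + 8·55278 = 442225, and √442225 = 665.
So n = (-1 + 665) / 2 = 664/2 = 332.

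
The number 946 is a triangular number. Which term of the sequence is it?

43

Set n(n+1)/2 = 946, giving n² + n − 1892 = 0.
So n = (-1 + 87) / 2 = 86/2 = 43.
Check: 43·44/2 = 946. ✓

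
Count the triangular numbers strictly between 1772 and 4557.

35

The n-th triangular number is n(n+1)/2.
Smallest index with value > 1772: n = 60 (giving 1830).
Largest index with value < 4557: n = 94 (giving 4465).
Indices 60 through 94: 35 terms.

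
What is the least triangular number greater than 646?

666

Solve n(n+1)/2 > 646 for integer n.
The largest n with value ≤ 646 is 35 (since 630 ≤ 646 < 666), so the first above is n = 36, value 666.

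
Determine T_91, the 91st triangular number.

4186

91·92/2 = 8372/2 = 4186.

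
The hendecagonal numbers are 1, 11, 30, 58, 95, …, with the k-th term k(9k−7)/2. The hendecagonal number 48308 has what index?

104

Set n(9n−7)/2 = 48308, giving 9n² − 7n − 96616 = 0.
The discriminant is 49 + 72·48308 = 3478225, and √3478225 = 1865.
So n = (7 + 1865) / 18 = 1872/18 = 104.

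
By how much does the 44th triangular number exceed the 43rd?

44

Consecutive triangular numbers differ by n: T_{44} − T_{43} = 44.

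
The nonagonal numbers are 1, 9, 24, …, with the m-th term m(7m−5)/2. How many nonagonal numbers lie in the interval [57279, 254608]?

The n-th nonagonal number is n(7n−5)/2.
Smallest index with value ≥ 57279: n = 129 (giving 57921).
Largest index with value ≤ 254608: n = 270 (giving 254475).
Indices 129 through 270: 142 terms.

142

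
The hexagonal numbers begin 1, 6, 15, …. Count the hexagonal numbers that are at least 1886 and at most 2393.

4

The n-th hexagonal number is n(2n−1).
Smallest index with value ≥ 1886: n = 31 (giving 1891).
Largest index with value ≤ 2393: n = 34 (giving 2278).
Indices 31 through 34: 4 terms.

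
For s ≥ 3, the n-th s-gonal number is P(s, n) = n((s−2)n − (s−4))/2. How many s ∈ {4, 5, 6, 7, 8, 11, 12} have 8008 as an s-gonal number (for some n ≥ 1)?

s = 4: P(4, 89) = 7921 and P(4, 90) = 8100; 8008 is not s-gonal.
s = 5: P(5, 73) = 7957 and P(5, 74) = 8177; 8008 is not s-gonal.
s = 6: P(6, 63) = 7875 and P(6, 64) = 8128; 8008 is not s-gonal.
s = 7: P(7, 56) = 7756 and P(7, 57) = 8037; 8008 is not s-gonal.
s = 8: P(8, 52) = 8008. ✓
s = 11: P(11, 42) = 7791 and P(11, 43) = 8170; 8008 is not s-gonal.
s = 12: P(12, 40) = 7840 and P(12, 41) = 8241; 8008 is not s-gonal.
Hits: s ∈ {8} → 1.

1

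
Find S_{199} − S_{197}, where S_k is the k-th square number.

199² = 39601 and 197² = 38809.
Difference: 39601 − 38809 = 792.

792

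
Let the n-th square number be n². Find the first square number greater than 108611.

108900

Solve n² > 108611 for integer n.
The largest n with value ≤ 108611 is 329 (since 108241 ≤ 108611 < 108900), so the first above is n = 330, value 108900.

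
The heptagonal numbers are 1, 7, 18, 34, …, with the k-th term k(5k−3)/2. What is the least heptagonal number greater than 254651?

255520

Solve n(5n−3)/2 > 254651 for integer n.
The largest n with value ≤ 254651 is 319 (since 253924 ≤ 254651 < 255520), so the first above is n = 320, value 255520.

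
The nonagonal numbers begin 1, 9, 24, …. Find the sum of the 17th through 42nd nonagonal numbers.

Σ i(7i−5)/2 = (7Σi² − 5Σi) / 2 over i = 17..42.
Σi = 903 − 136 = 767 and Σi² = 25585 − 1496 = 24089.
(7·24089 − 5·767) / 2 = 164788/2 = 82394.

82394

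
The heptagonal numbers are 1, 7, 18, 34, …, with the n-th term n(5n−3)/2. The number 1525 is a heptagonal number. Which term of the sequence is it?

25

Set n(5n−3)/2 = 1525, giving 5n² − 3n − 3050 = 0.
The discriminant is 9 + 40·1525 = 61009, and √61009 = 247.
So n = (3 + 247) / 10 = 250/10 = 25.
Check: 25·(5·25 − 3)/2 = 1525. ✓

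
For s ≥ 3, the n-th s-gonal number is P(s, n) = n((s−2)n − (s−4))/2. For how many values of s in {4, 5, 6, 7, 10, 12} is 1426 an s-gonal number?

1

s = 4: P(4, 37) = 1369 and P(4, 38) = 1444; 1426 is not s-gonal.
s = 5: P(5, 31) = 1426. ✓
s = 6: P(6, 26) = 1326 and P(6, 27) = 1431; 1426 is not s-gonal.
s = 7: P(7, 24) = 1404 and P(7, 25) = 1525; 1426 is not s-gonal.
s = 10: P(10, 19) = 1387 and P(10, 20) = 1540; 1426 is not s-gonal.
s = 12: P(12, 17) = 1377 and P(12, 18) = 1548; 1426 is not s-gonal.
Hits: s ∈ {5} → 1.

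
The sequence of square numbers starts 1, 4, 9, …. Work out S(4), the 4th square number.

The 4th square number is n² with n = 4.
4² = 16.

16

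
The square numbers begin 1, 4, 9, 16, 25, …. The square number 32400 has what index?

We need n² = 32400, so n = √32400 = 180.

180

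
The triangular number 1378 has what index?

52

Set n(n+1)/2 = 1378, giving n² + n − 2756 = 0.
The discriminant is 1 + 8·1378 = 11025, and √11025 = 105.
So n = (-1 + 105) / 2 = 104/2 = 52.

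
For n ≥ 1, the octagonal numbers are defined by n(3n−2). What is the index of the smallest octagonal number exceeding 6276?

47

Solve n(3n−2) > 6276 for integer n.
The largest n with value ≤ 6276 is 46 (since 6256 ≤ 6276 < 6533), so the first above is n = 47, value 6533.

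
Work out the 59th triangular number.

59·60/2 = 3540/2 = 1770.

1770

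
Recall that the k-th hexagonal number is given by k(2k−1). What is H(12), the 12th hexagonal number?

The 12th hexagonal number is n(2n−1) with n = 12.
12·(2·12 − 1) = 12·23 = 276.

276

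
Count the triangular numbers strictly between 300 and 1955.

The n-th triangular number is n(n+1)/2.
Smallest index with value > 300: n = 25 (giving 325).
Largest index with value < 1955: n = 62 (giving 1953).
Indices 25 through 62: 38 terms.

38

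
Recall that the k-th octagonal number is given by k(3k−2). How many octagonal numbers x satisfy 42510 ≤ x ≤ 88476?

53

The n-th octagonal number is n(3n−2).
Smallest index with value ≥ 42510: n = 120 (giving 42960).
Largest index with value ≤ 88476: n = 172 (giving 88408).
Indices 120 through 172: 53 terms.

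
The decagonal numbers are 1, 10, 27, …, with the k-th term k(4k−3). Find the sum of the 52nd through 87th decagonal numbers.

703590

Σ i(4i−3) = 4Σi² − 3Σi over i = 52..87.
Σi = 3828 − 1326 = 2502 and Σi² = 223300 − 45526 = 177774.
4·177774 − 3·2502 = 703590.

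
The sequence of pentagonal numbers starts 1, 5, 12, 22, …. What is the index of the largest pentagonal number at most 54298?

190

Solve n(3n−1)/2 ≤ 54298 for integer n.
n = 190 gives 54055 ≤ 54298, while n = 191 gives 54626 > 54298; so the answer is index 190.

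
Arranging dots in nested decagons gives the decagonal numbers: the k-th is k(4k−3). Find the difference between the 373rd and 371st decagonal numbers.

5946

373·(4·373 − 3) = 555397 and 371·(4·371 − 3) = 549451.
Difference: 555397 − 549451 = 5946.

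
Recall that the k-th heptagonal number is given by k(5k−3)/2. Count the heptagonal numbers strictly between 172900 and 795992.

301

The n-th heptagonal number is n(5n−3)/2.
Smallest index with value > 172900: n = 264 (giving 173844).
Largest index with value < 795992: n = 564 (giving 794394).
Indices 264 through 564: 301 terms.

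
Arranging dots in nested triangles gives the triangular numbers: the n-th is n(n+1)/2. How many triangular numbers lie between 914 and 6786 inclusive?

74

The n-th triangular number is n(n+1)/2.
Smallest index with value ≥ 914: n = 43 (giving 946).
Largest index with value ≤ 6786: n = 116 (giving 6786).
Indices 43 through 116: 74 terms.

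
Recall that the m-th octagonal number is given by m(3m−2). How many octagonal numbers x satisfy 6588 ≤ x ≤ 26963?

The n-th octagonal number is n(3n−2).
Smallest index with value ≥ 6588: n = 48 (giving 6816).
Largest index with value ≤ 26963: n = 95 (giving 26885).
Indices 48 through 95: 48 terms.

48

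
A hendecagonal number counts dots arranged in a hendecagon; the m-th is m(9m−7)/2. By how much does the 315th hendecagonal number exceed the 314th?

2827

Consecutive hendecagonal numbers differ by 9n − 8: here 9·315 − 8 = 2827.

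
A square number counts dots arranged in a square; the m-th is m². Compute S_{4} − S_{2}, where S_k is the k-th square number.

12

4² = 16 and 2² = 4.
Difference: 16 − 4 = 12.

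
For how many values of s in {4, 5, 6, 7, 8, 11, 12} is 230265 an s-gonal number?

s = 4: P(4, 479) = 229441 and P(4, 480) = 230400; 230265 is not s-gonal.
s = 5: P(5, 391) = 229126 and P(5, 392) = 230300; 230265 is not s-gonal.
s = 6: P(6, 339) = 229503 and P(6, 340) = 230860; 230265 is not s-gonal.
s = 7: P(7, 303) = 229068 and P(7, 304) = 230584; 230265 is not s-gonal.
s = 8: P(8, 277) = 229633 and P(8, 278) = 231296; 230265 is not s-gonal.
s = 11: P(11, 226) = 229051 and P(11, 227) = 231086; 230265 is not s-gonal.
s = 12: P(12, 215) = 230265. ✓
Hits: s ∈ {12} → 1.

1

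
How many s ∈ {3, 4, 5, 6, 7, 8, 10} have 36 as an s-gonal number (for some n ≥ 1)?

s = 3: P(3, 8) = 36. ✓
s = 4: P(4, 6) = 36. ✓
s = 5: P(5, 5) = 35 and P(5, 6) = 51; 36 is not s-gonal.
s = 6: P(6, 4) = 28 and P(6, 5) = 45; 36 is not s-gonal.
s = 7: P(7, 4) = 34 and P(7, 5) = 55; 36 is not s-gonal.
s = 8: P(8, 3) = 21 and P(8, 4) = 40; 36 is not s-gonal.
s = 10: P(10, 3) = 27 and P(10, 4) = 52; 36 is not s-gonal.
Hits: s ∈ {3, 4} → 2.

2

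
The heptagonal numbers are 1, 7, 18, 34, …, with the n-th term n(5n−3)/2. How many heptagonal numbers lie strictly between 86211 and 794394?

377

The n-th heptagonal number is n(5n−3)/2.
Smallest index with value > 86211: n = 187 (giving 87142).
Largest index with value < 794394: n = 563 (giving 791578).
Indices 187 through 563: 377 terms.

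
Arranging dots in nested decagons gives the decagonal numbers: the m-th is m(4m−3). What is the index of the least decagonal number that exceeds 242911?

Solve n(4n−3) > 242911 for integer n.
The largest n with value ≤ 242911 is 246 (since 241326 ≤ 242911 < 243295), so the first above is n = 247, value 243295.

247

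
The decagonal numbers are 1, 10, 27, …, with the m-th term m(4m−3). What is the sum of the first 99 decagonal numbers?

1298550

Σ i(4i−3) = 4Σi² − 3Σi over i = 1..99.
Σi = 4950 and Σi² = 328350.
4·328350 − 3·4950 = 1298550.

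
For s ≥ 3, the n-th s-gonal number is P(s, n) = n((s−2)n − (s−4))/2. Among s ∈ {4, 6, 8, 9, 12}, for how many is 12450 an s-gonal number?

1

s = 4: P(4, 111) = 12321 and P(4, 112) = 12544; 12450 is not s-gonal.
s = 6: P(6, 79) = 12403 and P(6, 80) = 12720; 12450 is not s-gonal.
s = 8: P(8, 64) = 12160 and P(8, 65) = 12545; 12450 is not s-gonal.
s = 9: P(9, 60) = 12450. ✓
s = 12: P(12, 50) = 12300 and P(12, 51) = 12801; 12450 is not s-gonal.
Hits: s ∈ {9} → 1.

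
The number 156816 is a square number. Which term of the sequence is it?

We need n² = 156816, so n = √156816 = 396.

396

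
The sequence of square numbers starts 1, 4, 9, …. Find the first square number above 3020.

3025

Solve n² > 3020 for integer n.
The largest n with value ≤ 3020 is 54 (since 2916 ≤ 3020 < 3025), so the first above is n = 55, value 3025.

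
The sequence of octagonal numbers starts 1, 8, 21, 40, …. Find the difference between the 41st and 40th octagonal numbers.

241

Consecutive octagonal numbers differ by 6n − 5: here 6·41 − 5 = 241.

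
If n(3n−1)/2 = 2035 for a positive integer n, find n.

Set n(3n−1)/2 = 2035, giving 3n² − n − 4070 = 0.
The discriminant is 1 + 24·2035 = 48841, and √48841 = 221.
So n = (1 + 221) / 6 = 222/6 = 37.

37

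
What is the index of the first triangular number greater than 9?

Solve n(n+1)/2 > 9 for integer n.
The largest n with value ≤ 9 is 3 (since 6 ≤ 9 < 10), so the first above is n = 4, value 10.

4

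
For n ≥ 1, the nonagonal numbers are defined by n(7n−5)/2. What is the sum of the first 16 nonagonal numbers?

4896

Σ i(7i−5)/2 = (7Σi² − 5Σi) / 2 over i = 1..16.
Σi = 136 and Σi² = 1496.
(7·1496 − 5·136) / 2 = 9792/2 = 4896.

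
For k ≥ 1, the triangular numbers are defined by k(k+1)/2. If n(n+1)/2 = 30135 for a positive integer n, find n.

Set n(n+1)/2 = 30135, giving n² + n − 60270 = 0.
So n = (-1 + 491) / 2 = 490/2 = 245.
Check: 245·246/2 = 30135. ✓

245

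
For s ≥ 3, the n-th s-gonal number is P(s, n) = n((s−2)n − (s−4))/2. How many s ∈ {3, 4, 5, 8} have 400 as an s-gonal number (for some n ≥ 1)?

s = 3: P(3, 27) = 378 and P(3, 28) = 406; 400 is not s-gonal.
s = 4: P(4, 20) = 400. ✓
s = 5: P(5, 16) = 376 and P(5, 17) = 425; 400 is not s-gonal.
s = 8: P(8, 11) = 341 and P(8, 12) = 408; 400 is not s-gonal.
Hits: s ∈ {4} → 1.

1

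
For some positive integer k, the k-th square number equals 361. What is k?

We need n² = 361, so n = √361 = 19.

19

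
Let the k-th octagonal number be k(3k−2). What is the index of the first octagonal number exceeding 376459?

Solve n(3n−2) > 376459 for integer n.
The largest n with value ≤ 376459 is 354 (since 375240 ≤ 376459 < 377365), so the first above is n = 355, value 377365.

355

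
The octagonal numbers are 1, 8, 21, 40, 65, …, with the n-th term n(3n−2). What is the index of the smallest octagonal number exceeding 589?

15

Solve n(3n−2) > 589 for integer n.
The largest n with value ≤ 589 is 14 (since 560 ≤ 589 < 645), so the first above is n = 15, value 645.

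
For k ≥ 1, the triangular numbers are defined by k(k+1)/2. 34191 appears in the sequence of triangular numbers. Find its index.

261

Set n(n+1)/2 = 34191, giving n² + n − 68382 = 0.
The discriminant is 1 + 8·34191 = 273529, and √273529 = 523.
So n = (-1 + 523) / 2 = 522/2 = 261.
Check: 261·262/2 = 34191. ✓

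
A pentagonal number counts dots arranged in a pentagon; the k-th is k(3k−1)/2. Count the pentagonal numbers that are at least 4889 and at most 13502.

The n-th pentagonal number is n(3n−1)/2.
Smallest index with value ≥ 4889: n = 58 (giving 5017).
Largest index with value ≤ 13502: n = 95 (giving 13490).
Indices 58 through 95: 38 terms.

38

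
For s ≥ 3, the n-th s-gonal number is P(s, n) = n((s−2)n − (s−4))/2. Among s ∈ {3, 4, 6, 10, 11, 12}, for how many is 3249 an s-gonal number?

1

s = 3: P(3, 80) = 3240 and P(3, 81) = 3321; 3249 is not s-gonal.
s = 4: P(4, 57) = 3249. ✓
s = 6: P(6, 40) = 3160 and P(6, 41) = 3321; 3249 is not s-gonal.
s = 10: P(10, 28) = 3052 and P(10, 29) = 3277; 3249 is not s-gonal.
s = 11: P(11, 27) = 3186 and P(11, 28) = 3430; 3249 is not s-gonal.
s = 12: P(12, 25) = 3025 and P(12, 26) = 3276; 3249 is not s-gonal.
Hits: s ∈ {4} → 1.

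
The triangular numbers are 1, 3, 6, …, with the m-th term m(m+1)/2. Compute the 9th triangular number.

The 9th triangular number is n(n+1)/2 with n = 9.
9·10/2 = 90/2 = 45.

45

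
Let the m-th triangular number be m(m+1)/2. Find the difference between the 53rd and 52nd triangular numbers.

Consecutive triangular numbers differ by n: T_{53} − T_{52} = 53.

53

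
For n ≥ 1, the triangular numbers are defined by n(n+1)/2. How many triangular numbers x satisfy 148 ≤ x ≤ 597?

18

The n-th triangular number is n(n+1)/2.
Smallest index with value ≥ 148: n = 17 (giving 153).
Largest index with value ≤ 597: n = 34 (giving 595).
Indices 17 through 34: 18 terms.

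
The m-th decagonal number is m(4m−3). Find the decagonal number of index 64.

The 64th decagonal number is n(4n−3) with n = 64.
64·(4·64 − 3) = 64·253 = 16192.

16192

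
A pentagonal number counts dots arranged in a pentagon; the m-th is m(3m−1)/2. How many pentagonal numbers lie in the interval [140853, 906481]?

The n-th pentagonal number is n(3n−1)/2.
Smallest index with value ≥ 140853: n = 307 (giving 141220).
Largest index with value ≤ 906481: n = 777 (giving 905205).
Indices 307 through 777: 471 terms.

471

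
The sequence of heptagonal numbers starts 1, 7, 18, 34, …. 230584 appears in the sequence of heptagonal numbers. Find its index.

304

Set n(5n−3)/2 = 230584, giving 5n² − 3n − 461168 = 0.
The discriminant is 9 + 40·230584 = 9223369, and √9223369 = 3037.
So n = (3 + 3037) / 10 = 3040/10 = 304.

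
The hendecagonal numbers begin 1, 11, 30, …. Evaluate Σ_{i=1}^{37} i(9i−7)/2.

Σ i(9i−7)/2 = (9Σi² − 7Σi) / 2 over i = 1..37.
Σi = 703 and Σi² = 17575.
(9·17575 − 7·703) / 2 = 153254/2 = 76627.

76627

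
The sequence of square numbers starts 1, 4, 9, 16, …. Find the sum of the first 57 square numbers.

Σ_{i=1}^{57} i² = 57·58·115/6 = 63365.

63365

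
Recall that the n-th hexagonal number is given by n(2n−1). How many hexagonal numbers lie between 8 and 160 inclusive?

7

The n-th hexagonal number is n(2n−1).
Smallest index with value ≥ 8: n = 3 (giving 15).
Largest index with value ≤ 160: n = 9 (giving 153).
Indices 3 through 9: 7 terms.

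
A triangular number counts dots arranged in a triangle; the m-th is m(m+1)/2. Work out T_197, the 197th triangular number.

197·198/2 = 39006/2 = 19503.

19503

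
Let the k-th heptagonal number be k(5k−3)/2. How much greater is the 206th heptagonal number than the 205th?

1026

Consecutive heptagonal numbers differ by 5n − 4: here 5·206 − 4 = 1026.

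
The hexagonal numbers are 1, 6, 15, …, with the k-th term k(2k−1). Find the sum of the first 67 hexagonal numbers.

202742

Σ i(2i−1) = 2Σi² − Σi over i = 1..67.
Σi = 2278 and Σi² = 102510.
2·102510 − 1·2278 = 202742.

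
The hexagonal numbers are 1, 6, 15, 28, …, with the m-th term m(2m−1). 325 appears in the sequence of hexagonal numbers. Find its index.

Set n(2n−1) = 325, giving 2n² − n − 325 = 0.
The discriminant is 1 + 8·325 = 2601, and √2601 = 51.
So n = (1 + 51) / 4 = 52/4 = 13.
Check: 13·(2·13 − 1) = 325. ✓

13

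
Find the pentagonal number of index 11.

176

11·(3·11 − 1)/2 = 11·32/2 = 11·16 = 176.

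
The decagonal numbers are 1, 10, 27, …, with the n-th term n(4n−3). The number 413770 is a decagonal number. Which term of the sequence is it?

322

Set n(4n−3) = 413770, giving 4n² − 3n − 413770 = 0.
The discriminant is 9 + 16·413770 = 6620329, and √6620329 = 2573.
So n = (3 + 2573) / 8 = 2576/8 = 322.
Check: 322·(4·322 − 3) = 413770. ✓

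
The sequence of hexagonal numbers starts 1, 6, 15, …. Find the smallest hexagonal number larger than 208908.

209628

Solve n(2n−1) > 208908 for integer n.
The largest n with value ≤ 208908 is 323 (since 208335 ≤ 208908 < 209628), so the first above is n = 324, value 209628.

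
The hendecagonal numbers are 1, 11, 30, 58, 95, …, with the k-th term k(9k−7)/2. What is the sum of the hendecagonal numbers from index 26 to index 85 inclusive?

900990

Σ i(9i−7)/2 = (9Σi² − 7Σi) / 2 over i = 26..85.
Σi = 3655 − 325 = 3330 and Σi² = 208335 − 5525 = 202810.
(9·202810 − 7·3330) / 2 = 1801980/2 = 900990.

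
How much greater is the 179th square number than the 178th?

357

n² − (n−1)² = 2n − 1, so 179² − 178² = 2·179 − 1 = 357.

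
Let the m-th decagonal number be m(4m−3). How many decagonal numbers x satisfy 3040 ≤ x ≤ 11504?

27

The n-th decagonal number is n(4n−3).
Smallest index with value ≥ 3040: n = 28 (giving 3052).
Largest index with value ≤ 11504: n = 54 (giving 11502).
Indices 28 through 54: 27 terms.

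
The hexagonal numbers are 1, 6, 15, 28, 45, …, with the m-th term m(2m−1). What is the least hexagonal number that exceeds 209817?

210925

Solve n(2n−1) > 209817 for integer n.
The largest n with value ≤ 209817 is 324 (since 209628 ≤ 209817 < 210925), so the first above is n = 325, value 210925.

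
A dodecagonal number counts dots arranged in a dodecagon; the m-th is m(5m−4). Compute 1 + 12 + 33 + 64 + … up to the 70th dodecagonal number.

Σ i(5i−4) = 5Σi² − 4Σi over i = 1..70.
Σi = 2485 and Σi² = 116795.
5·116795 − 4·2485 = 574035.

574035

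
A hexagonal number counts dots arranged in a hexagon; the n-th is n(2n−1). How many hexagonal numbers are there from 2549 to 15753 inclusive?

The n-th hexagonal number is n(2n−1).
Smallest index with value ≥ 2549: n = 36 (giving 2556).
Largest index with value ≤ 15753: n = 89 (giving 15753).
Indices 36 through 89: 54 terms.

54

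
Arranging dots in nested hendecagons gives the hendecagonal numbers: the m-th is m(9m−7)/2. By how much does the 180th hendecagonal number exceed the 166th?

21749

180·(9·180 − 7)/2 = 145170 and 166·(9·166 − 7)/2 = 123421.
Difference: 145170 − 123421 = 21749.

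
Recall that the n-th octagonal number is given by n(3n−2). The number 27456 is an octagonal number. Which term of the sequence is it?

96

Set n(3n−2) = 27456, giving 3n² − 2n − 27456 = 0.
The discriminant is 4 + 12·27456 = 329476, and √329476 = 574.
So n = (2 + 574) / 6 = 576/6 = 96.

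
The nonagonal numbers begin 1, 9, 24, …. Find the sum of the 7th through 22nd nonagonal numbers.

Σ i(7i−5)/2 = (7Σi² − 5Σi) / 2 over i = 7..22.
Σi = 253 − 21 = 232 and Σi² = 3795 − 91 = 3704.
(7·3704 − 5·232) / 2 = 24768/2 = 12384.

12384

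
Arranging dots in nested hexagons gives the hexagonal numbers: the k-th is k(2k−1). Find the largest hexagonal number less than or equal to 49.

45

Solve n(2n−1) ≤ 49 for integer n.
n = 5 gives 45 ≤ 49, while n = 6 gives 66 > 49; so the answer is 45.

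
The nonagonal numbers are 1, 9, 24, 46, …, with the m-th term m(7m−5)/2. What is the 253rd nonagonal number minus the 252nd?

Consecutive nonagonal numbers differ by 7n − 6: here 7·253 − 6 = 1765.

1765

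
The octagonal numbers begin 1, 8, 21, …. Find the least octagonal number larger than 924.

936

Solve n(3n−2) > 924 for integer n.
The largest n with value ≤ 924 is 17 (since 833 ≤ 924 < 936), so the first above is n = 18, value 936.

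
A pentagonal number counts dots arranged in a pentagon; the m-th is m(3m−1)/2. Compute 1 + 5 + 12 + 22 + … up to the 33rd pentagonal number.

Σ i(3i−1)/2 = (3Σi² − Σi) / 2 over i = 1..33.
Σi = 561 and Σi² = 12529.
(3·12529 − 1·561) / 2 = 37026/2 = 18513.

18513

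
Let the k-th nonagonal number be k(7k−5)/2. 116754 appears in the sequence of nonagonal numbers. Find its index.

183

Set n(7n−5)/2 = 116754, giving 7n² − 5n − 233508 = 0.
So n = (5 + 2557) / 14 = 2562/14 = 183.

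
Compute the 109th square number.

11881

The 109th square number is n² with n = 109.
109² = 11881.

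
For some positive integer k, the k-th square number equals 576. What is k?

24

We need n² = 576, so n = √576 = 24.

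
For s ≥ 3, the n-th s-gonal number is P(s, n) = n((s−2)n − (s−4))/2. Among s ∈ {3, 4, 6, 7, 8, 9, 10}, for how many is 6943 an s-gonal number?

1

s = 3: P(3, 117) = 6903 and P(3, 118) = 7021; 6943 is not s-gonal.
s = 4: P(4, 83) = 6889 and P(4, 84) = 7056; 6943 is not s-gonal.
s = 6: P(6, 59) = 6903 and P(6, 60) = 7140; 6943 is not s-gonal.
s = 7: P(7, 53) = 6943. ✓
s = 8: P(8, 48) = 6816 and P(8, 49) = 7105; 6943 is not s-gonal.
s = 9: P(9, 44) = 6666 and P(9, 45) = 6975; 6943 is not s-gonal.
s = 10: P(10, 42) = 6930 and P(10, 43) = 7267; 6943 is not s-gonal.
Hits: s ∈ {7} → 1.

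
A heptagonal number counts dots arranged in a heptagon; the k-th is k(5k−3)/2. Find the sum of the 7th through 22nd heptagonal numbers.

Σ i(5i−3)/2 = (5Σi² − 3Σi) / 2 over i = 7..22.
Σi = 253 − 21 = 232 and Σi² = 3795 − 91 = 3704.
(5·3704 − 3·232) / 2 = 17824/2 = 8912.

8912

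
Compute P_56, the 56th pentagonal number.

The 56th pentagonal number is n(3n−1)/2 with n = 56.
56·(3·56 − 1)/2 = 56·167/2 = 4676.

4676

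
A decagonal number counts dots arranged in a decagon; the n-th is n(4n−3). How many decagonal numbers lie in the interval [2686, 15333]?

36

The n-th decagonal number is n(4n−3).
Smallest index with value ≥ 2686: n = 27 (giving 2835).
Largest index with value ≤ 15333: n = 62 (giving 15190).
Indices 27 through 62: 36 terms.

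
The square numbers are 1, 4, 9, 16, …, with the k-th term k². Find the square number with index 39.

1521

The 39th square number is n² with n = 39.
39² = 1521.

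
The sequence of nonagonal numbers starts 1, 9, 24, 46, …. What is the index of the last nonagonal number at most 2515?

27

Solve n(7n−5)/2 ≤ 2515 for integer n.
n = 27 gives 2484 ≤ 2515, while n = 28 gives 2674 > 2515; so the answer is index 27.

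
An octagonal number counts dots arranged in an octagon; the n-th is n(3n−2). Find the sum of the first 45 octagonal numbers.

Σ i(3i−2) = 3Σi² − 2Σi over i = 1..45.
Σi = 1035 and Σi² = 31395.
3·31395 − 2·1035 = 92115.

92115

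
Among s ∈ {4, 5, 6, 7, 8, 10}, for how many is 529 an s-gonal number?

s = 4: P(4, 23) = 529. ✓
s = 5: P(5, 18) = 477 and P(5, 19) = 532; 529 is not s-gonal.
s = 6: P(6, 16) = 496 and P(6, 17) = 561; 529 is not s-gonal.
s = 7: P(7, 14) = 469 and P(7, 15) = 540; 529 is not s-gonal.
s = 8: P(8, 13) = 481 and P(8, 14) = 560; 529 is not s-gonal.
s = 10: P(10, 11) = 451 and P(10, 12) = 540; 529 is not s-gonal.
Hits: s ∈ {4} → 1.

1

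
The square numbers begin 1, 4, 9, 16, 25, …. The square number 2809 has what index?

We need n² = 2809, so n = √2809 = 53.

53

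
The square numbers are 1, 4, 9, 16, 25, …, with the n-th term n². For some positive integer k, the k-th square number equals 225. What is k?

15

We need n² = 225, so n = √225 = 15.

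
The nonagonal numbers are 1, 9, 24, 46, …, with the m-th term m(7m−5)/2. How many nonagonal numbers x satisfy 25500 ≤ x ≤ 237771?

The n-th nonagonal number is n(7n−5)/2.
Smallest index with value ≥ 25500: n = 86 (giving 25671).
Largest index with value ≤ 237771: n = 261 (giving 237771).
Indices 86 through 261: 176 terms.

176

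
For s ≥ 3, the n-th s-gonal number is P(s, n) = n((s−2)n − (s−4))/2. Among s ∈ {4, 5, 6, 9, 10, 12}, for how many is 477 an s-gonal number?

s = 4: P(4, 21) = 441 and P(4, 22) = 484; 477 is not s-gonal.
s = 5: P(5, 18) = 477. ✓
s = 6: P(6, 15) = 435 and P(6, 16) = 496; 477 is not s-gonal.
s = 9: P(9, 12) = 474 and P(9, 13) = 559; 477 is not s-gonal.
s = 10: P(10, 11) = 451 and P(10, 12) = 540; 477 is not s-gonal.
s = 12: P(12, 10) = 460 and P(12, 11) = 561; 477 is not s-gonal.
Hits: s ∈ {5} → 1.

1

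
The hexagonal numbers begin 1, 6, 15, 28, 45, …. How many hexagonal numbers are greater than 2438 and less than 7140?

The n-th hexagonal number is n(2n−1).
Smallest index with value > 2438: n = 36 (giving 2556).
Largest index with value < 7140: n = 59 (giving 6903).
Indices 36 through 59: 24 terms.

24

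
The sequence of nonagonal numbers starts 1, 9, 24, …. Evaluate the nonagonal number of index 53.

9699

The 53rd nonagonal number is n(7n−5)/2 with n = 53.
53·(7·53 − 5)/2 = 53·366/2 = 53·183 = 9699.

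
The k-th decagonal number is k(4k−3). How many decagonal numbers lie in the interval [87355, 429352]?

The n-th decagonal number is n(4n−3).
Smallest index with value ≥ 87355: n = 149 (giving 88357).
Largest index with value ≤ 429352: n = 328 (giving 429352).
Indices 149 through 328: 180 terms.

180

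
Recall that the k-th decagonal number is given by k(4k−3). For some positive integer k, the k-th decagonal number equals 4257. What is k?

Set n(4n−3) = 4257, giving 4n² − 3n − 4257 = 0.
So n = (3 + 261) / 8 = 264/8 = 33.

33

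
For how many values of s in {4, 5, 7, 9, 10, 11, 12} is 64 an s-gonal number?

2

s = 4: P(4, 8) = 64. ✓
s = 5: P(5, 6) = 51 and P(5, 7) = 70; 64 is not s-gonal.
s = 7: P(7, 5) = 55 and P(7, 6) = 81; 64 is not s-gonal.
s = 9: P(9, 4) = 46 and P(9, 5) = 75; 64 is not s-gonal.
s = 10: P(10, 4) = 52 and P(10, 5) = 85; 64 is not s-gonal.
s = 11: P(11, 4) = 58 and P(11, 5) = 95; 64 is not s-gonal.
s = 12: P(12, 4) = 64. ✓
Hits: s ∈ {4, 12} → 2.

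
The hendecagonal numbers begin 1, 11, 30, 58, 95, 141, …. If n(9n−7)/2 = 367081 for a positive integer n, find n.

286

Set n(9n−7)/2 = 367081, giving 9n² − 7n − 734162 = 0.
The discriminant is 49 + 72·367081 = 26429881, and √26429881 = 5141.
So n = (7 + 5141) / 18 = 5148/18 = 286.
Check: 286·(9·286 − 7)/2 = 367081. ✓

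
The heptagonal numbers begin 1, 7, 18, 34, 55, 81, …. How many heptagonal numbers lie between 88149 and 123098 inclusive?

34

The n-th heptagonal number is n(5n−3)/2.
Smallest index with value ≥ 88149: n = 189 (giving 89019).
Largest index with value ≤ 123098: n = 222 (giving 122877).
Indices 189 through 222: 34 terms.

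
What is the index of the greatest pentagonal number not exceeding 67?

6

Solve n(3n−1)/2 ≤ 67 for integer n.
n = 6 gives 51 ≤ 67, while n = 7 gives 70 > 67; so the answer is index 6.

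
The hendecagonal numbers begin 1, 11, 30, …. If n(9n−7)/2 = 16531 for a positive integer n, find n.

Set n(9n−7)/2 = 16531, giving 9n² − 7n − 33062 = 0.
The discriminant is 49 + 72·16531 = 1190281, and √1190281 = 1091.
So n = (7 + 1091) / 18 = 1098/18 = 61.

61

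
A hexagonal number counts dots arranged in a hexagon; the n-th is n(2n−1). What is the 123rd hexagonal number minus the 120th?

1455

123·(2·123 − 1) = 30135 and 120·(2·120 − 1) = 28680.
Difference: 30135 − 28680 = 1455.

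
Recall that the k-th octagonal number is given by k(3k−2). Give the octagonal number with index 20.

The 20th octagonal number is n(3n−2) with n = 20.
20·(3·20 − 2) = 20·58 = 1160.

1160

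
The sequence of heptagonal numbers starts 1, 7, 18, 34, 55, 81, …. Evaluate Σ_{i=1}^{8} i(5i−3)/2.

456

Σ i(5i−3)/2 = (5Σi² − 3Σi) / 2 over i = 1..8.
Σi = 36 and Σi² = 204.
(5·204 − 3·36) / 2 = 912/2 = 456.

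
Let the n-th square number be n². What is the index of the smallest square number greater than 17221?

132

Solve n² > 17221 for integer n.
The largest n with value ≤ 17221 is 131 (since 17161 ≤ 17221 < 17424), so the first above is n = 132, value 17424.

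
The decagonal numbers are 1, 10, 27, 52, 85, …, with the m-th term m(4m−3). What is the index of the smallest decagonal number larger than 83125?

145

Solve n(4n−3) > 83125 for integer n.
The largest n with value ≤ 83125 is 144 (since 82512 ≤ 83125 < 83665), so the first above is n = 145, value 83665.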